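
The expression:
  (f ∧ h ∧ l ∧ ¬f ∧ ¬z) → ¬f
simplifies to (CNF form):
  True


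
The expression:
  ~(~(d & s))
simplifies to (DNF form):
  d & s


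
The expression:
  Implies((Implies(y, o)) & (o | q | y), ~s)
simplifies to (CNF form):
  (~o | ~s) & (y | ~o | ~s) & (y | ~q | ~s) & (~o | ~q | ~s)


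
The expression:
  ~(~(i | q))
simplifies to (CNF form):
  i | q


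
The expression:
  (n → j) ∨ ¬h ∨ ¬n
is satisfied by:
  {j: True, n: False, h: False}
  {j: False, n: False, h: False}
  {h: True, j: True, n: False}
  {h: True, j: False, n: False}
  {n: True, j: True, h: False}
  {n: True, j: False, h: False}
  {n: True, h: True, j: True}


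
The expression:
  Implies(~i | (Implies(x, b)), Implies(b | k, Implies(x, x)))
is always true.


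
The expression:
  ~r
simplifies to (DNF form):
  ~r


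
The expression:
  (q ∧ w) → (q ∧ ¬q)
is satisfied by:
  {w: False, q: False}
  {q: True, w: False}
  {w: True, q: False}


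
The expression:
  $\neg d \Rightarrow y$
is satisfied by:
  {y: True, d: True}
  {y: True, d: False}
  {d: True, y: False}


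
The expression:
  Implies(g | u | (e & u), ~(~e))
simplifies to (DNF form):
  e | (~g & ~u)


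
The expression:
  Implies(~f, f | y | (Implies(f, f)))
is always true.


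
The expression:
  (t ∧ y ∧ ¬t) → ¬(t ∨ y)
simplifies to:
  True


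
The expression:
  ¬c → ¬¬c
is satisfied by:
  {c: True}


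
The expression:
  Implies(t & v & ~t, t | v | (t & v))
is always true.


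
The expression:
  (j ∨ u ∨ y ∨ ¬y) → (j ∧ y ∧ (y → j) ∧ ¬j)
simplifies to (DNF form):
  False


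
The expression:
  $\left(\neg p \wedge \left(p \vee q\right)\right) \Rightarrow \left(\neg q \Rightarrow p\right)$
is always true.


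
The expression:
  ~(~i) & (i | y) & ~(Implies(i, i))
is never true.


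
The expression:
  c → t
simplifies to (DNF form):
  t ∨ ¬c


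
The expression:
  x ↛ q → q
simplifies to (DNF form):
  q ∨ ¬x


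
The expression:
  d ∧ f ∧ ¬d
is never true.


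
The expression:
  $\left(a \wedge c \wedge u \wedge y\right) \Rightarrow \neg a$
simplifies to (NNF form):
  $\neg a \vee \neg c \vee \neg u \vee \neg y$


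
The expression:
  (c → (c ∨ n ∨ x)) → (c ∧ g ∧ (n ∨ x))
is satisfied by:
  {c: True, n: True, x: True, g: True}
  {c: True, n: True, g: True, x: False}
  {c: True, x: True, g: True, n: False}


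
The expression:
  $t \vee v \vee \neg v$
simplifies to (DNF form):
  $\text{True}$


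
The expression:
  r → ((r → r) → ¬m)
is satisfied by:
  {m: False, r: False}
  {r: True, m: False}
  {m: True, r: False}


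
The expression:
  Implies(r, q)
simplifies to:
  q | ~r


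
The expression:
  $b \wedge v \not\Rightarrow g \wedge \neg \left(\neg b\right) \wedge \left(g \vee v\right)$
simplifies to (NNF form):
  $b \wedge v \wedge \neg g$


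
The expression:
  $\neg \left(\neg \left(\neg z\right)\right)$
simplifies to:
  $\neg z$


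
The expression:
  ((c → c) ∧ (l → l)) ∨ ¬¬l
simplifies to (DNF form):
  True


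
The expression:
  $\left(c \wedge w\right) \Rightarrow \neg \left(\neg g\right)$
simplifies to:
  $g \vee \neg c \vee \neg w$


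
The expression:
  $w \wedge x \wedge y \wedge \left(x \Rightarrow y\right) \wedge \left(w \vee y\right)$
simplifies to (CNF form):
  $w \wedge x \wedge y$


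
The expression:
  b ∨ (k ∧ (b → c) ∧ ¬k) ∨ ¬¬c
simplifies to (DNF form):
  b ∨ c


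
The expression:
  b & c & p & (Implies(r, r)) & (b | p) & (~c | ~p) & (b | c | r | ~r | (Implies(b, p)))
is never true.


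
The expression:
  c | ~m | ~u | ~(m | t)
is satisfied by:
  {c: True, u: False, m: False}
  {u: False, m: False, c: False}
  {c: True, m: True, u: False}
  {m: True, u: False, c: False}
  {c: True, u: True, m: False}
  {u: True, c: False, m: False}
  {c: True, m: True, u: True}


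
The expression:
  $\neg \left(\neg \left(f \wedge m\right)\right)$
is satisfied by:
  {m: True, f: True}


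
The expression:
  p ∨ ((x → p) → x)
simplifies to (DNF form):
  p ∨ x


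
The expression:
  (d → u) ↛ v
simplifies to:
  ¬v ∧ (u ∨ ¬d)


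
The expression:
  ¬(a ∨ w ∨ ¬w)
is never true.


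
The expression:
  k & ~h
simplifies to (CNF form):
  k & ~h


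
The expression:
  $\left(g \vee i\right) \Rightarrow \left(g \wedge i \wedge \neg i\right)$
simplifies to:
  $\neg g \wedge \neg i$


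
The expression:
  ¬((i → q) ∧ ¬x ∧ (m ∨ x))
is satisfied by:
  {i: True, x: True, q: False, m: False}
  {x: True, q: False, m: False, i: False}
  {i: True, x: True, q: True, m: False}
  {x: True, q: True, m: False, i: False}
  {i: True, q: False, m: False, x: False}
  {i: False, q: False, m: False, x: False}
  {i: True, q: True, m: False, x: False}
  {q: True, i: False, m: False, x: False}
  {i: True, m: True, x: True, q: False}
  {m: True, x: True, i: False, q: False}
  {i: True, m: True, x: True, q: True}
  {m: True, x: True, q: True, i: False}
  {m: True, i: True, x: False, q: False}


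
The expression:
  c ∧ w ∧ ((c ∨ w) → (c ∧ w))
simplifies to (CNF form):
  c ∧ w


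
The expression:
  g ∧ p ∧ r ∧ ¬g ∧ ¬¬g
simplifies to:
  False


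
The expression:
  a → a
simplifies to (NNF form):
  True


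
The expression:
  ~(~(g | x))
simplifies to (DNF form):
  g | x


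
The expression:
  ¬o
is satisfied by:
  {o: False}


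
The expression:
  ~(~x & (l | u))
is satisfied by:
  {x: True, u: False, l: False}
  {x: True, l: True, u: False}
  {x: True, u: True, l: False}
  {x: True, l: True, u: True}
  {l: False, u: False, x: False}


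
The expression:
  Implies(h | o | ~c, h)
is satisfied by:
  {h: True, c: True, o: False}
  {h: True, c: False, o: False}
  {o: True, h: True, c: True}
  {o: True, h: True, c: False}
  {c: True, o: False, h: False}


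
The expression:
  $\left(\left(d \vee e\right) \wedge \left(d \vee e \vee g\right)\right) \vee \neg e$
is always true.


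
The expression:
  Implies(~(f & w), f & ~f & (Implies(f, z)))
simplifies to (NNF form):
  f & w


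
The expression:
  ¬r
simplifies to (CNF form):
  ¬r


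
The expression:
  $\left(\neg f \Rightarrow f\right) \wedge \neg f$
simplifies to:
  $\text{False}$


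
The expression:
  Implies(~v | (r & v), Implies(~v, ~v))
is always true.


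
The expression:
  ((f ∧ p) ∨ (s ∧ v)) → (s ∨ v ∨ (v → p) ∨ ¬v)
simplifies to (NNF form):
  True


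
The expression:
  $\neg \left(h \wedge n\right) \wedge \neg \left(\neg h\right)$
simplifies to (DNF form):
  $h \wedge \neg n$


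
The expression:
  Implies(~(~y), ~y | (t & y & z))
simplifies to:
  ~y | (t & z)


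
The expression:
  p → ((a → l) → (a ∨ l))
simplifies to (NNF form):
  a ∨ l ∨ ¬p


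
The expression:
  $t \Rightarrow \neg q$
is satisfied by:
  {t: False, q: False}
  {q: True, t: False}
  {t: True, q: False}


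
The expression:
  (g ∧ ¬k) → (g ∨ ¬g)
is always true.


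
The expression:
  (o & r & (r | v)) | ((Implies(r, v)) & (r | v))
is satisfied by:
  {o: True, v: True, r: True}
  {o: True, v: True, r: False}
  {v: True, r: True, o: False}
  {v: True, r: False, o: False}
  {o: True, r: True, v: False}


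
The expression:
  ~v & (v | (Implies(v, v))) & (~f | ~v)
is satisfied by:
  {v: False}


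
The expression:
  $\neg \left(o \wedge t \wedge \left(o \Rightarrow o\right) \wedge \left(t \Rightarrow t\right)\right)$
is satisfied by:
  {o: False, t: False}
  {t: True, o: False}
  {o: True, t: False}


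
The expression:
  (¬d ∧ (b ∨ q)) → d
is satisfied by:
  {d: True, q: False, b: False}
  {b: True, d: True, q: False}
  {d: True, q: True, b: False}
  {b: True, d: True, q: True}
  {b: False, q: False, d: False}


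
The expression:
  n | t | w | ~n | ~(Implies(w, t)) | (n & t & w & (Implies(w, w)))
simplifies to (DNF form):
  True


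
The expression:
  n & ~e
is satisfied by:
  {n: True, e: False}


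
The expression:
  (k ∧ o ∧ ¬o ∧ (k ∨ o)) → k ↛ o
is always true.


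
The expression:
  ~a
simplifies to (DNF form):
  ~a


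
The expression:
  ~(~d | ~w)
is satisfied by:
  {w: True, d: True}


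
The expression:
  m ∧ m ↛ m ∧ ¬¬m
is never true.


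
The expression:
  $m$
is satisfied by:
  {m: True}


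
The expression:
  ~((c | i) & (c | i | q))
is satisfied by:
  {i: False, c: False}


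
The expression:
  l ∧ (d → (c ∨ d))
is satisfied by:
  {l: True}


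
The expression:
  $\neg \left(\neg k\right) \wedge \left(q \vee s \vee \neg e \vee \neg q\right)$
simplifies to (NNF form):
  $k$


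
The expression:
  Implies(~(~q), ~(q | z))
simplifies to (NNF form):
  ~q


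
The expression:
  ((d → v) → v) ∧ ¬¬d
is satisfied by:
  {d: True}


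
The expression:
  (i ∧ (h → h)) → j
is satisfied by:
  {j: True, i: False}
  {i: False, j: False}
  {i: True, j: True}


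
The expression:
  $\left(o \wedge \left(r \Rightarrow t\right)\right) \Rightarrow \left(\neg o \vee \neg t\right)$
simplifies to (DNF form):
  $\neg o \vee \neg t$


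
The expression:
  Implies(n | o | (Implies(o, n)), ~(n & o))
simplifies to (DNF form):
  ~n | ~o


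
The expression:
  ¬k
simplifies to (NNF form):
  ¬k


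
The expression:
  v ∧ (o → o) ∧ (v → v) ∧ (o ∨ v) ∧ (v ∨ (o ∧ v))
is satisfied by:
  {v: True}


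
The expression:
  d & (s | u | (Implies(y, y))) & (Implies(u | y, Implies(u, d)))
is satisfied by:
  {d: True}


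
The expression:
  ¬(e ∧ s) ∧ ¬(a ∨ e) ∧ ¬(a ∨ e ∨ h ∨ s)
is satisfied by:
  {e: False, h: False, a: False, s: False}


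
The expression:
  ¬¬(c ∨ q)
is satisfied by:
  {q: True, c: True}
  {q: True, c: False}
  {c: True, q: False}


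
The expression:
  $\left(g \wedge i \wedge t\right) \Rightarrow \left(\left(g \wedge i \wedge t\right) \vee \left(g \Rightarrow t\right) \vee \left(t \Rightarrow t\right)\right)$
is always true.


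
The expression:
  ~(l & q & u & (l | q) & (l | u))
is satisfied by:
  {l: False, u: False, q: False}
  {q: True, l: False, u: False}
  {u: True, l: False, q: False}
  {q: True, u: True, l: False}
  {l: True, q: False, u: False}
  {q: True, l: True, u: False}
  {u: True, l: True, q: False}


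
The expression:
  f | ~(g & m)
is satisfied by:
  {f: True, m: False, g: False}
  {f: False, m: False, g: False}
  {g: True, f: True, m: False}
  {g: True, f: False, m: False}
  {m: True, f: True, g: False}
  {m: True, f: False, g: False}
  {m: True, g: True, f: True}


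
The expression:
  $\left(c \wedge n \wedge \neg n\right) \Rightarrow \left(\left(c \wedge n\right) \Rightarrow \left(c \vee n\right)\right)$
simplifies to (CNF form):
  $\text{True}$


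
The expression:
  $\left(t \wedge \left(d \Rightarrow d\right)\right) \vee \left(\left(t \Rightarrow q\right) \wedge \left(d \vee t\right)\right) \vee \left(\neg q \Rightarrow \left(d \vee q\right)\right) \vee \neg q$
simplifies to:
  $\text{True}$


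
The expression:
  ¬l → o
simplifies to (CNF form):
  l ∨ o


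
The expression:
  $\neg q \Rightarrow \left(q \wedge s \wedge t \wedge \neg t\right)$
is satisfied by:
  {q: True}


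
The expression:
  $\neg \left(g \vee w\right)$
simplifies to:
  $\neg g \wedge \neg w$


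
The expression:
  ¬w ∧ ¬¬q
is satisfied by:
  {q: True, w: False}


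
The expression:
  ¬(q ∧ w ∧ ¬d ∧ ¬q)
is always true.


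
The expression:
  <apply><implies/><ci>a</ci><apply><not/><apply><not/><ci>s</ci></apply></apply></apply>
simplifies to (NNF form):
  <apply><or/><ci>s</ci><apply><not/><ci>a</ci></apply></apply>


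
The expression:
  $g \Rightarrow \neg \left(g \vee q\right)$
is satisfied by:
  {g: False}


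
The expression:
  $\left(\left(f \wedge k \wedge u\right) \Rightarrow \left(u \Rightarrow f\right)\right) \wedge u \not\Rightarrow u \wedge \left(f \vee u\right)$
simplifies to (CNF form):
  $\text{False}$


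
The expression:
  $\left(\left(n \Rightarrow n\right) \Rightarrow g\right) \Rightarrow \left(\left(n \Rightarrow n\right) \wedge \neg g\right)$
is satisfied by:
  {g: False}


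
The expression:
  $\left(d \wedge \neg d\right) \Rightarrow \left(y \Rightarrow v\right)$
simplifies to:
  $\text{True}$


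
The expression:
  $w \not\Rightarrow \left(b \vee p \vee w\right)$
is never true.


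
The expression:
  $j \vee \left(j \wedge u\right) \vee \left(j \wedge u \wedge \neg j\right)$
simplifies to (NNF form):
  $j$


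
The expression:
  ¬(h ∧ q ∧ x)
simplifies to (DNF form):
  ¬h ∨ ¬q ∨ ¬x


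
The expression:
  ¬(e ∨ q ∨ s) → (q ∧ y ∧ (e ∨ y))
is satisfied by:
  {q: True, e: True, s: True}
  {q: True, e: True, s: False}
  {q: True, s: True, e: False}
  {q: True, s: False, e: False}
  {e: True, s: True, q: False}
  {e: True, s: False, q: False}
  {s: True, e: False, q: False}


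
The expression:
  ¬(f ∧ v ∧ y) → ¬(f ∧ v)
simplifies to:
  y ∨ ¬f ∨ ¬v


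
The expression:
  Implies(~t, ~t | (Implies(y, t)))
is always true.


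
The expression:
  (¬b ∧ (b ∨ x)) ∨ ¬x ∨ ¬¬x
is always true.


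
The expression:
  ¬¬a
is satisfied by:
  {a: True}


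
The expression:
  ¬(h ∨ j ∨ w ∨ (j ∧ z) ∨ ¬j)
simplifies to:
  False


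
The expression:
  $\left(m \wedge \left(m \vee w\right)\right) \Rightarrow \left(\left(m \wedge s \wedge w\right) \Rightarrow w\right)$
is always true.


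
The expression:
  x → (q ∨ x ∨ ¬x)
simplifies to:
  True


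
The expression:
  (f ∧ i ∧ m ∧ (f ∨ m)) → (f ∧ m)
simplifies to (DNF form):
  True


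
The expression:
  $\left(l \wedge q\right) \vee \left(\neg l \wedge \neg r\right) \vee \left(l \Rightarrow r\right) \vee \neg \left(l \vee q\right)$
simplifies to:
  $q \vee r \vee \neg l$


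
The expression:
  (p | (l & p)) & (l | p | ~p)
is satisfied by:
  {p: True}


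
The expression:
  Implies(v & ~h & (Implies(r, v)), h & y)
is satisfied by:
  {h: True, v: False}
  {v: False, h: False}
  {v: True, h: True}


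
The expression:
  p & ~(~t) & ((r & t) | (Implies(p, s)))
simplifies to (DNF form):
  (p & r & t) | (p & s & t)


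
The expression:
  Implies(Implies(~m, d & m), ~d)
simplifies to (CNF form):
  ~d | ~m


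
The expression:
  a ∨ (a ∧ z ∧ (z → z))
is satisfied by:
  {a: True}


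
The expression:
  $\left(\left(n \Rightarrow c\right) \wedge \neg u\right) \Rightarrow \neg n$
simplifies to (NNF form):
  $u \vee \neg c \vee \neg n$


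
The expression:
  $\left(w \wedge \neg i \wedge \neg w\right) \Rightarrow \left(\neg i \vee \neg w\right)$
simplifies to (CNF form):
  $\text{True}$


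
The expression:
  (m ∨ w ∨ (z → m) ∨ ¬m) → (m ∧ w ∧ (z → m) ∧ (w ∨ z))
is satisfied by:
  {m: True, w: True}


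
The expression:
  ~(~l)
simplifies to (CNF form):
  l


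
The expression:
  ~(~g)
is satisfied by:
  {g: True}


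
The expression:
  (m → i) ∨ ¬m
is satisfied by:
  {i: True, m: False}
  {m: False, i: False}
  {m: True, i: True}


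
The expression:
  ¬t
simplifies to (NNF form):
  ¬t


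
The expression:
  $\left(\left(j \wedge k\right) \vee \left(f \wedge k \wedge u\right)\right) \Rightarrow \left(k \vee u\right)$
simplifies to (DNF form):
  $\text{True}$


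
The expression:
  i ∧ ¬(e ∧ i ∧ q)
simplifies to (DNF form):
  (i ∧ ¬e) ∨ (i ∧ ¬q)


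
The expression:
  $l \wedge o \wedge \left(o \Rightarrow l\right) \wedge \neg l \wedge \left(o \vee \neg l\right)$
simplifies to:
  $\text{False}$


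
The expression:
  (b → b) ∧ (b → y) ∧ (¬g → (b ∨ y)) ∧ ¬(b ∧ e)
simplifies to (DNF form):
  (g ∧ ¬b) ∨ (y ∧ ¬b) ∨ (y ∧ ¬e)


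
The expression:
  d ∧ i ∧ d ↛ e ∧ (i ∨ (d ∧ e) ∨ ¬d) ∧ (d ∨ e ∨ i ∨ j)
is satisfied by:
  {i: True, d: True, e: False}


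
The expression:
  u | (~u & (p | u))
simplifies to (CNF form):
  p | u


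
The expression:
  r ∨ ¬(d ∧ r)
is always true.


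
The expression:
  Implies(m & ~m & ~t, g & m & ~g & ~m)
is always true.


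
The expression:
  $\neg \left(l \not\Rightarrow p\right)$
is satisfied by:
  {p: True, l: False}
  {l: False, p: False}
  {l: True, p: True}


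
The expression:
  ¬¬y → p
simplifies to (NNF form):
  p ∨ ¬y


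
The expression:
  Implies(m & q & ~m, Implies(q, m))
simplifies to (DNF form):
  True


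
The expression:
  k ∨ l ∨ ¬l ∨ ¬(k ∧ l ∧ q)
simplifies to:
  True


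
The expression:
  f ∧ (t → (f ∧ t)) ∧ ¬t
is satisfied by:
  {f: True, t: False}


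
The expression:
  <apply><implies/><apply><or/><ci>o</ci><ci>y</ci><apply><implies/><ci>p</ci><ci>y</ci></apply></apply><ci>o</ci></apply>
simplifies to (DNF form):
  <apply><or/><ci>o</ci><apply><and/><ci>p</ci><apply><not/><ci>y</ci></apply></apply></apply>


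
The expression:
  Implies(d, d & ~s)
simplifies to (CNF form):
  ~d | ~s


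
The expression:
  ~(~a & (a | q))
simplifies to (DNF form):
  a | ~q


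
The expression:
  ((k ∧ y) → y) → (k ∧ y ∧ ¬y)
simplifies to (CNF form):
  False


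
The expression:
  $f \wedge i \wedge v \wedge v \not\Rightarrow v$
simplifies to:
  $\text{False}$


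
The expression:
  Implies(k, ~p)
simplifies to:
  ~k | ~p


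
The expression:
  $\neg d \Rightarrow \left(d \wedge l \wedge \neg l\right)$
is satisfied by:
  {d: True}


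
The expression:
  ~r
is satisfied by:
  {r: False}


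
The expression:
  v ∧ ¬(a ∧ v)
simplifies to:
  v ∧ ¬a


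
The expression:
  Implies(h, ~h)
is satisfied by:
  {h: False}


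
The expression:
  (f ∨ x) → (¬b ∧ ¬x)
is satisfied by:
  {x: False, b: False, f: False}
  {f: True, x: False, b: False}
  {b: True, x: False, f: False}


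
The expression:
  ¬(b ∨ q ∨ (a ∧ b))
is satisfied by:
  {q: False, b: False}


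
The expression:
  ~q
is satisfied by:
  {q: False}


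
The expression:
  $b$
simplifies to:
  $b$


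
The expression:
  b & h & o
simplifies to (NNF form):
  b & h & o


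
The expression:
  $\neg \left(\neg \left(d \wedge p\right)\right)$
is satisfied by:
  {p: True, d: True}


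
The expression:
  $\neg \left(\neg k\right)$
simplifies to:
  $k$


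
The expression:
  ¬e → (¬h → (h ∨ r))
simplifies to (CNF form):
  e ∨ h ∨ r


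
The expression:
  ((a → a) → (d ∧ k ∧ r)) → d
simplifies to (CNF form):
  True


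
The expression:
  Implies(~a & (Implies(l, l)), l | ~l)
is always true.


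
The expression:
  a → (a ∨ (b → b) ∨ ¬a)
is always true.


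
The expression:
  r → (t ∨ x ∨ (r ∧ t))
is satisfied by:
  {x: True, t: True, r: False}
  {x: True, t: False, r: False}
  {t: True, x: False, r: False}
  {x: False, t: False, r: False}
  {r: True, x: True, t: True}
  {r: True, x: True, t: False}
  {r: True, t: True, x: False}


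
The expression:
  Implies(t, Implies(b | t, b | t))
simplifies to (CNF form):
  True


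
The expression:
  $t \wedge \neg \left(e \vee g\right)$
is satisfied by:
  {t: True, g: False, e: False}


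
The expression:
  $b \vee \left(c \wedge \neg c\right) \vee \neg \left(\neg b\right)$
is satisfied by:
  {b: True}


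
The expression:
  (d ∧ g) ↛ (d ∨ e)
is never true.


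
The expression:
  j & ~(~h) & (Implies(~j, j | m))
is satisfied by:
  {h: True, j: True}


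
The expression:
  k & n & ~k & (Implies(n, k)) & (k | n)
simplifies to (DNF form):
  False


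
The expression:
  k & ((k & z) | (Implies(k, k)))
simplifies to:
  k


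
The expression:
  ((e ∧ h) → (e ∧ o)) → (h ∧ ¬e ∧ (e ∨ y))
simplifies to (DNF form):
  (e ∧ h ∧ ¬e) ∨ (e ∧ h ∧ ¬o) ∨ (h ∧ y ∧ ¬e) ∨ (h ∧ y ∧ ¬o)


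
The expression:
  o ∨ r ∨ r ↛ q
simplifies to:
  o ∨ r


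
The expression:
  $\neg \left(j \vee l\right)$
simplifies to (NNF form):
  $\neg j \wedge \neg l$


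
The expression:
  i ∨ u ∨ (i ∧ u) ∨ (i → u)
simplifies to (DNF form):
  True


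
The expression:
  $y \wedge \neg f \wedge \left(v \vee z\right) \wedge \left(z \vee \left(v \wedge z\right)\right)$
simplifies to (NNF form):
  $y \wedge z \wedge \neg f$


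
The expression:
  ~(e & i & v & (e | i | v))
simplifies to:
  ~e | ~i | ~v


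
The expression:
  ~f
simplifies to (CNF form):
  ~f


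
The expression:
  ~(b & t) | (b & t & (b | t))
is always true.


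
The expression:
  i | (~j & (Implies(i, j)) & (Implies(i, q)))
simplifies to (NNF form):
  i | ~j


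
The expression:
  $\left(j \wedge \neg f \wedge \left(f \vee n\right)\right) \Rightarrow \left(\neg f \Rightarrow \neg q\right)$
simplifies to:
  $f \vee \neg j \vee \neg n \vee \neg q$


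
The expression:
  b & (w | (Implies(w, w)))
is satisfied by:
  {b: True}


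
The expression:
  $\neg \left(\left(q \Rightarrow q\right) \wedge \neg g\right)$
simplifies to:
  $g$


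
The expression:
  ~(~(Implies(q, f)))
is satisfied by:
  {f: True, q: False}
  {q: False, f: False}
  {q: True, f: True}


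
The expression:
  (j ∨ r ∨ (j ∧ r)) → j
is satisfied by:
  {j: True, r: False}
  {r: False, j: False}
  {r: True, j: True}


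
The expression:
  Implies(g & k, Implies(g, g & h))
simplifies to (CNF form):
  h | ~g | ~k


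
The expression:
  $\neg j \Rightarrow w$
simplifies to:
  $j \vee w$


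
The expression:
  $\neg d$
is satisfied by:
  {d: False}


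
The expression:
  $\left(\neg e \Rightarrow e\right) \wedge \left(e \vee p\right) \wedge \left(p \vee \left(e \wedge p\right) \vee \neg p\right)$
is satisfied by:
  {e: True}


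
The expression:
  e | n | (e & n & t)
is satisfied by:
  {n: True, e: True}
  {n: True, e: False}
  {e: True, n: False}


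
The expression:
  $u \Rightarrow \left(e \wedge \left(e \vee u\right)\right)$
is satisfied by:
  {e: True, u: False}
  {u: False, e: False}
  {u: True, e: True}


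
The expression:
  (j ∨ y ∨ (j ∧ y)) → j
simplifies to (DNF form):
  j ∨ ¬y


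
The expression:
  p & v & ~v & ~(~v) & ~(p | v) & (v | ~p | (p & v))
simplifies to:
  False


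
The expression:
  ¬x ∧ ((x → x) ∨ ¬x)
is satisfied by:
  {x: False}


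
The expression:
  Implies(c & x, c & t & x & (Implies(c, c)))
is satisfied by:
  {t: True, c: False, x: False}
  {c: False, x: False, t: False}
  {x: True, t: True, c: False}
  {x: True, c: False, t: False}
  {t: True, c: True, x: False}
  {c: True, t: False, x: False}
  {x: True, c: True, t: True}


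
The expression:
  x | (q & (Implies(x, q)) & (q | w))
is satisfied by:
  {x: True, q: True}
  {x: True, q: False}
  {q: True, x: False}


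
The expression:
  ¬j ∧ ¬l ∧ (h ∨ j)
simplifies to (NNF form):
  h ∧ ¬j ∧ ¬l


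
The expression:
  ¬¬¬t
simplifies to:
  ¬t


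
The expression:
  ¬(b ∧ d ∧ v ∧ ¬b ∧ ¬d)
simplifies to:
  True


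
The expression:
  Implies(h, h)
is always true.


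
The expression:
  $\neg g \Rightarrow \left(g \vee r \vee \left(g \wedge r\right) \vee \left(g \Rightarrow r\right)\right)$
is always true.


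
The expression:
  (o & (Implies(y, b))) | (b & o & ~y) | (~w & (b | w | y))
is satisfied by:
  {o: True, b: True, y: False, w: False}
  {o: True, y: True, b: True, w: False}
  {o: True, b: False, y: False, w: False}
  {o: True, y: True, b: False, w: False}
  {b: True, o: False, y: False, w: False}
  {y: True, b: True, o: False, w: False}
  {y: True, o: False, b: False, w: False}
  {w: True, o: True, b: True, y: False}
  {w: True, y: True, o: True, b: True}
  {w: True, o: True, b: False, y: False}


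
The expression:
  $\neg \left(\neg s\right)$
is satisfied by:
  {s: True}


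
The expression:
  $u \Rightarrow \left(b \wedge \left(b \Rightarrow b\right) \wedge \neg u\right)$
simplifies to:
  $\neg u$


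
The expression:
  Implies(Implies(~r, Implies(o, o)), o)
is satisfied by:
  {o: True}


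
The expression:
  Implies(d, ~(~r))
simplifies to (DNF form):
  r | ~d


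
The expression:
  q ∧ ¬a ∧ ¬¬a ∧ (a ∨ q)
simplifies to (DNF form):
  False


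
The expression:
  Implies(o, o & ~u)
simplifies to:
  ~o | ~u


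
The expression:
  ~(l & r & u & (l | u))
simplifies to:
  ~l | ~r | ~u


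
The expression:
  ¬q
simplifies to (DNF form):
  ¬q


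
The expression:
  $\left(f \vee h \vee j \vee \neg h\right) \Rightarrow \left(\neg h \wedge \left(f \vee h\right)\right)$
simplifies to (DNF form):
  $f \wedge \neg h$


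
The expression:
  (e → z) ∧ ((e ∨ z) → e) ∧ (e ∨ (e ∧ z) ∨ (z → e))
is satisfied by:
  {e: False, z: False}
  {z: True, e: True}


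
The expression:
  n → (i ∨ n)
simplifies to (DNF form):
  True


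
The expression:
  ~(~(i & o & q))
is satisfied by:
  {i: True, o: True, q: True}


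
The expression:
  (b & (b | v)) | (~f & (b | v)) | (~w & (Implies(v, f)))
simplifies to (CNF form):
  (b | v | ~w) & (b | ~f | ~w)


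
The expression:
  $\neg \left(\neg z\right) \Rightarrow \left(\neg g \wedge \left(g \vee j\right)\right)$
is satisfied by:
  {j: True, g: False, z: False}
  {g: False, z: False, j: False}
  {j: True, g: True, z: False}
  {g: True, j: False, z: False}
  {z: True, j: True, g: False}


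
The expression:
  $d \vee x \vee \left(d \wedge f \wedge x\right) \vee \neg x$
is always true.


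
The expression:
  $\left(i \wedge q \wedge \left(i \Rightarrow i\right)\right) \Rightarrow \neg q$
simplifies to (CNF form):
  $\neg i \vee \neg q$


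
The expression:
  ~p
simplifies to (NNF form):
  ~p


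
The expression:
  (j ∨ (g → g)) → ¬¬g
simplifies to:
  g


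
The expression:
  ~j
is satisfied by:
  {j: False}


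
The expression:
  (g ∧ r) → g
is always true.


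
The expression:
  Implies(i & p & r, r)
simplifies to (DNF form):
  True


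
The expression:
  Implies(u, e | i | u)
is always true.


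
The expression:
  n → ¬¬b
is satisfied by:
  {b: True, n: False}
  {n: False, b: False}
  {n: True, b: True}


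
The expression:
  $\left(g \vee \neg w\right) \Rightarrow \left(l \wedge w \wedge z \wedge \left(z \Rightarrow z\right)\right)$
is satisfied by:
  {z: True, w: True, l: True, g: False}
  {z: True, w: True, l: False, g: False}
  {w: True, l: True, z: False, g: False}
  {w: True, z: False, l: False, g: False}
  {z: True, g: True, w: True, l: True}


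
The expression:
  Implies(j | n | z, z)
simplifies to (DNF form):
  z | (~j & ~n)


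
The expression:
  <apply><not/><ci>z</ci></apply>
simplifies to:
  <apply><not/><ci>z</ci></apply>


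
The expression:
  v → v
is always true.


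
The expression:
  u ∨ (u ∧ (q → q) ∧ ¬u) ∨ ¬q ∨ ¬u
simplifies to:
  True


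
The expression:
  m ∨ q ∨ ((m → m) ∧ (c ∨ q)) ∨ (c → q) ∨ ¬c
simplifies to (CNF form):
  True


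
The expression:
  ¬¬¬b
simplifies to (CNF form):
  ¬b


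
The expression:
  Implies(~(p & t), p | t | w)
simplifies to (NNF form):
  p | t | w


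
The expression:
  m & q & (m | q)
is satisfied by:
  {m: True, q: True}


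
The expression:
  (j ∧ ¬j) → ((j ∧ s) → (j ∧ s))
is always true.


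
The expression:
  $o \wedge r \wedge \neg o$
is never true.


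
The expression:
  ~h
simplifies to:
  ~h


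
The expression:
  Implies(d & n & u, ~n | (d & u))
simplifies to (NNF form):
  True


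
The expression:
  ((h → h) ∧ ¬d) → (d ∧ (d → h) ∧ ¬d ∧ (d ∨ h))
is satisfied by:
  {d: True}


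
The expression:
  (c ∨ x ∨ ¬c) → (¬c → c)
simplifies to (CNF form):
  c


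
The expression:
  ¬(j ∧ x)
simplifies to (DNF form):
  ¬j ∨ ¬x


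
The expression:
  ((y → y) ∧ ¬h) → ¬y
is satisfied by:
  {h: True, y: False}
  {y: False, h: False}
  {y: True, h: True}


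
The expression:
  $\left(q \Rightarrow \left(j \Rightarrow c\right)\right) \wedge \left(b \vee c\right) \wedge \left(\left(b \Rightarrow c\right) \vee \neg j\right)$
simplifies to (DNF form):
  $c \vee \left(b \wedge \neg j\right)$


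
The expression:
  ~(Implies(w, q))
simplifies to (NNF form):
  w & ~q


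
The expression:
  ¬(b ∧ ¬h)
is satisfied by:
  {h: True, b: False}
  {b: False, h: False}
  {b: True, h: True}


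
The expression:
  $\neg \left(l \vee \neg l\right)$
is never true.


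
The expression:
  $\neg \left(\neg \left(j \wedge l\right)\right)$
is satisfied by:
  {j: True, l: True}


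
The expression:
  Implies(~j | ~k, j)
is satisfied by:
  {j: True}


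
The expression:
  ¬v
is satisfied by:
  {v: False}


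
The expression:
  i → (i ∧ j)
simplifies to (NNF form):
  j ∨ ¬i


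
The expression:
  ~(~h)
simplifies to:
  h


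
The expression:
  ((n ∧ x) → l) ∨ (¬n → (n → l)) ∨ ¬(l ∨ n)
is always true.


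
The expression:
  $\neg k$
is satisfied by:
  {k: False}


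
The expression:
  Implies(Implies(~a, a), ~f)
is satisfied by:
  {a: False, f: False}
  {f: True, a: False}
  {a: True, f: False}


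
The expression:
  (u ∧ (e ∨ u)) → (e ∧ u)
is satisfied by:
  {e: True, u: False}
  {u: False, e: False}
  {u: True, e: True}


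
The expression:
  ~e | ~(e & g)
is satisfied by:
  {g: False, e: False}
  {e: True, g: False}
  {g: True, e: False}


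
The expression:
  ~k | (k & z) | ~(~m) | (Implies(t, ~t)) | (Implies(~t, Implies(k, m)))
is always true.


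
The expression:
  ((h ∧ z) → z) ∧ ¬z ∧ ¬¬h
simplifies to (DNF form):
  h ∧ ¬z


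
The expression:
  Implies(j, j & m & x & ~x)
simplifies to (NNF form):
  ~j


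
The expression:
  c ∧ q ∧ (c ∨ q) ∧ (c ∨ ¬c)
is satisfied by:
  {c: True, q: True}


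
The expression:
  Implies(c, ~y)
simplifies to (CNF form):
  ~c | ~y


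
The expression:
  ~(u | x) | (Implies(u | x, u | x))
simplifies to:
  True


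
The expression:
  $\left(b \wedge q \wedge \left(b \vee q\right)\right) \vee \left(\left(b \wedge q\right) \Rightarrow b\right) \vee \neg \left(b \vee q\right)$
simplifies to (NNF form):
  $\text{True}$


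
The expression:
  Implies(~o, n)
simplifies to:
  n | o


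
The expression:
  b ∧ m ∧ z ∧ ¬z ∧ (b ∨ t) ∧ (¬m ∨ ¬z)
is never true.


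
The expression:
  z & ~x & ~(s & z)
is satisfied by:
  {z: True, x: False, s: False}


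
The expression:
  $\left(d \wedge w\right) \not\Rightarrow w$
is never true.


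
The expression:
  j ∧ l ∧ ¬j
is never true.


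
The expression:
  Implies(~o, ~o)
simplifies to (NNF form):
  True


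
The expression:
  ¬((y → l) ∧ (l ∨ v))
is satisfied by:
  {y: True, v: False, l: False}
  {v: False, l: False, y: False}
  {y: True, v: True, l: False}


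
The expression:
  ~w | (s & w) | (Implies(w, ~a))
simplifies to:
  s | ~a | ~w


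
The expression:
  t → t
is always true.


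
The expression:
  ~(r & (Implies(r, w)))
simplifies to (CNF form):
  ~r | ~w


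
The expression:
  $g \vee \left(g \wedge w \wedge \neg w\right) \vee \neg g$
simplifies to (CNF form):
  $\text{True}$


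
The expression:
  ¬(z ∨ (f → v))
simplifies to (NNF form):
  f ∧ ¬v ∧ ¬z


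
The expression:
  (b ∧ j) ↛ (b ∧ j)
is never true.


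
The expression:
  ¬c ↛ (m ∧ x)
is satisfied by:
  {m: False, c: False, x: False}
  {x: True, m: False, c: False}
  {m: True, x: False, c: False}


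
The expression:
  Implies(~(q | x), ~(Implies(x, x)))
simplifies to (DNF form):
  q | x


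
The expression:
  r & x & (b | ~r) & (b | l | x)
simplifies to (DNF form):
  b & r & x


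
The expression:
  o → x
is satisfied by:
  {x: True, o: False}
  {o: False, x: False}
  {o: True, x: True}


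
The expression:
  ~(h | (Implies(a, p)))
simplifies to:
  a & ~h & ~p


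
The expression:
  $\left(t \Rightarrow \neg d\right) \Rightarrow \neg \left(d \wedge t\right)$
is always true.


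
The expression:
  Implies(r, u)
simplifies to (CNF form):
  u | ~r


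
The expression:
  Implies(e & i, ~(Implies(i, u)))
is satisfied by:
  {u: False, e: False, i: False}
  {i: True, u: False, e: False}
  {e: True, u: False, i: False}
  {i: True, e: True, u: False}
  {u: True, i: False, e: False}
  {i: True, u: True, e: False}
  {e: True, u: True, i: False}


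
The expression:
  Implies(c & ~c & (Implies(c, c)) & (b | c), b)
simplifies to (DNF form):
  True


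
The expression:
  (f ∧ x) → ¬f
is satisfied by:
  {x: False, f: False}
  {f: True, x: False}
  {x: True, f: False}


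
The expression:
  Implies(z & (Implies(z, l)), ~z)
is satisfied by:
  {l: False, z: False}
  {z: True, l: False}
  {l: True, z: False}


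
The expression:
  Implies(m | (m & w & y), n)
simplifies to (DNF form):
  n | ~m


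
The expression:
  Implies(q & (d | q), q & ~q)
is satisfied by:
  {q: False}


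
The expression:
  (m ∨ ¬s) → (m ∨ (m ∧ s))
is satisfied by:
  {m: True, s: True}
  {m: True, s: False}
  {s: True, m: False}


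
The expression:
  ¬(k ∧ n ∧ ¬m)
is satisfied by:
  {m: True, k: False, n: False}
  {k: False, n: False, m: False}
  {n: True, m: True, k: False}
  {n: True, k: False, m: False}
  {m: True, k: True, n: False}
  {k: True, m: False, n: False}
  {n: True, k: True, m: True}


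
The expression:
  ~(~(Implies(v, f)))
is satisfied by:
  {f: True, v: False}
  {v: False, f: False}
  {v: True, f: True}


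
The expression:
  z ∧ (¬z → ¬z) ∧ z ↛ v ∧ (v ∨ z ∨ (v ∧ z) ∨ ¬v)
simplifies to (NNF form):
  z ∧ ¬v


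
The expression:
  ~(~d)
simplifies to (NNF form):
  d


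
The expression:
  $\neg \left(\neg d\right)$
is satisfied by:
  {d: True}


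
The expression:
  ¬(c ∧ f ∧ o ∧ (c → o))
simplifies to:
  ¬c ∨ ¬f ∨ ¬o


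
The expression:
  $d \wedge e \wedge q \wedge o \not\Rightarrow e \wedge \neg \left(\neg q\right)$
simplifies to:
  $\text{False}$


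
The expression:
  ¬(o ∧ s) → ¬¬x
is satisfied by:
  {x: True, s: True, o: True}
  {x: True, s: True, o: False}
  {x: True, o: True, s: False}
  {x: True, o: False, s: False}
  {s: True, o: True, x: False}


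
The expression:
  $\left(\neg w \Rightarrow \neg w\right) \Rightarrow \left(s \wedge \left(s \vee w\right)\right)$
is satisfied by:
  {s: True}


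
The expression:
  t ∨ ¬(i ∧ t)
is always true.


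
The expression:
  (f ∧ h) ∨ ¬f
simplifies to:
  h ∨ ¬f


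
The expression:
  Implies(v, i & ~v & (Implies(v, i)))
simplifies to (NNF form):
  ~v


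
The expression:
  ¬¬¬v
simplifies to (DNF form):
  ¬v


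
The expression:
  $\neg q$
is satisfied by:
  {q: False}


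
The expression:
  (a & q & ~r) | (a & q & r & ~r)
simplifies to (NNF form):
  a & q & ~r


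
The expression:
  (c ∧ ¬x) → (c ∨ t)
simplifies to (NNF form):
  True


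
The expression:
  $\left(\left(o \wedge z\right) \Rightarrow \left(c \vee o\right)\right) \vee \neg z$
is always true.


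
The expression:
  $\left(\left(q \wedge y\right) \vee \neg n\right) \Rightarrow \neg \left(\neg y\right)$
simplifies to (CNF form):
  $n \vee y$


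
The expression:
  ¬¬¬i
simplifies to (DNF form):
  ¬i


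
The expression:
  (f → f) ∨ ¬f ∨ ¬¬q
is always true.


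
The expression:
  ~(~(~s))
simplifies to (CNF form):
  ~s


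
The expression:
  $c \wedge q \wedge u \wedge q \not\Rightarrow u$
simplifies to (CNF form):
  $\text{False}$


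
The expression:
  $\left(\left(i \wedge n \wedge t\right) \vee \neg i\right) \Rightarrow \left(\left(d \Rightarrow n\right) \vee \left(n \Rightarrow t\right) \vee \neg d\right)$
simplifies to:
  $\text{True}$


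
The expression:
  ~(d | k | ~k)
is never true.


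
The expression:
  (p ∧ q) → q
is always true.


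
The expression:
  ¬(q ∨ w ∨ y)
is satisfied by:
  {q: False, y: False, w: False}


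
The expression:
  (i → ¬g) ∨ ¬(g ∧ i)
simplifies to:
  ¬g ∨ ¬i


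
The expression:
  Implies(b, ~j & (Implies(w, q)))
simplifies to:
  ~b | (q & ~j) | (~j & ~w)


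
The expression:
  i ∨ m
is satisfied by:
  {i: True, m: True}
  {i: True, m: False}
  {m: True, i: False}


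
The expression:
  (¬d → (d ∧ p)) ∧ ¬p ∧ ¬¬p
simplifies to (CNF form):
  False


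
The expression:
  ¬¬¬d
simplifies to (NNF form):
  ¬d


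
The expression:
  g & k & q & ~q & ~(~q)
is never true.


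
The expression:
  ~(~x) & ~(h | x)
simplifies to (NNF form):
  False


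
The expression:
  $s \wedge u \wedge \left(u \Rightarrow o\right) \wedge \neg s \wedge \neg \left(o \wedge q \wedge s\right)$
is never true.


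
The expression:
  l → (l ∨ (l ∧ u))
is always true.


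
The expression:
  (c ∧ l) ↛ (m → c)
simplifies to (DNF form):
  False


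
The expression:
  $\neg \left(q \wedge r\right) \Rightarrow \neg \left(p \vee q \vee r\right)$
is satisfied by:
  {r: True, q: True, p: False}
  {r: True, q: True, p: True}
  {p: False, q: False, r: False}


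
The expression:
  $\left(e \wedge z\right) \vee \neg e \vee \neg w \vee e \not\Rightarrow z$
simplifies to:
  $\text{True}$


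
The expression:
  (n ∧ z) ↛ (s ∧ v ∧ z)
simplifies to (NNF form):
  n ∧ z ∧ (¬s ∨ ¬v)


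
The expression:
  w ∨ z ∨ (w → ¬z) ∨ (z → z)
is always true.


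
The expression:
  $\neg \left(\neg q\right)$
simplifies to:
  $q$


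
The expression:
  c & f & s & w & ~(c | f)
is never true.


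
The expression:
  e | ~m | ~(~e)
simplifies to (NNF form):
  e | ~m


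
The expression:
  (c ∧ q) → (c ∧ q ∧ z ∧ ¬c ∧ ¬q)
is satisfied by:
  {c: False, q: False}
  {q: True, c: False}
  {c: True, q: False}


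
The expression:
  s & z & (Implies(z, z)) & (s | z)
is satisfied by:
  {z: True, s: True}


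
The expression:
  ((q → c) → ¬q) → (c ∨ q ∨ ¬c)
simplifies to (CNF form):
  True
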